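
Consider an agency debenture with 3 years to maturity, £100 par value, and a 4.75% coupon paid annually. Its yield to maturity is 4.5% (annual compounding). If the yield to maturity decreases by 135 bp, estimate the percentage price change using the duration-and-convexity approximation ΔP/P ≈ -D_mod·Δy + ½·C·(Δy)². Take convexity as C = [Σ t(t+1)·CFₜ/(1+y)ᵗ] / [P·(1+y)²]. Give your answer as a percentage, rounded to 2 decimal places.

+3.80%

With y = 0.045:
  t   CF        PV=CF/(1+0.045)^t    t·PV        t(t+1)·PV
  1         4.75         4.5455         4.5455           9.0909
  2         4.75         4.3497         8.6994          26.0983
  3       104.75        91.7921       275.3762       1,101.5048
  Σ                    100.6872       288.6211       1,136.6940
P = 100.6872; D_Mac = 2.86651 yrs; D_mod = 2.74307 yrs; C = 10.33800.
Duration effect: -2.74307 × (-0.0135) = +0.037031
Convexity effect: 0.5 × 10.33800 × (-0.0135)² = +0.0009421
ΔP/P ≈ +0.037031 + 0.0009421 = +0.037974 = +3.7974%.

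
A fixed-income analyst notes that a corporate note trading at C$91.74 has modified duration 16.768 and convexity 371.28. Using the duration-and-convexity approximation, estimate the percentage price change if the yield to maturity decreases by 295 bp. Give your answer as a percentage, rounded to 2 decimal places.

+65.62%

Duration effect: -D_mod·Δy = -16.768 × (-0.0295) = +0.494656
Convexity effect: ½·C·(Δy)² = 0.5 × 371.28 × (-0.0295)² = +0.16155321
ΔP/P ≈ +0.494656 + 0.16155321 = +0.65620921
= +65.620921%.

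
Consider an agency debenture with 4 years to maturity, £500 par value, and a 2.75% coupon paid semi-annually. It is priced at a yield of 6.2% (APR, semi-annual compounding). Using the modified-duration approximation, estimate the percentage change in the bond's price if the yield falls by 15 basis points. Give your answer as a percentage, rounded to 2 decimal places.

Periodic yield y = 0.031. Modified duration first:
  t   CF        PV=CF/(1+0.031)^t    t·PV
  1        6.875         6.6683         6.6683
  2        6.875         6.4678        12.9356
  3        6.875         6.2733        18.8199
  4        6.875         6.0847        24.3387
  5        6.875         5.9017        29.5087
  6        6.875         5.7243        34.3457
  7        6.875         5.5522        38.8651
  8      506.875       397.0375     3,176.3002
  Σ                    439.7097     3,341.7821
P = 439.7097; D_Mac = 7.59997 half-year periods = 3.79999 yrs; D_mod = 3.79999/(1+0.031) = 3.68573 yrs.
ΔP/P ≈ -D_mod · Δy = -3.68573 × (-0.0015) = +0.005529 = +0.5529%.

+0.55%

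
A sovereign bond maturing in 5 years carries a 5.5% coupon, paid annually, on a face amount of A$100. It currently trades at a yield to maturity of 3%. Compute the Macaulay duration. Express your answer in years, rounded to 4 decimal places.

4.5346 years

Periodic yield y = 0.03. Discount each cash flow and weight by its year:
  t   CF        PV=CF/(1+0.03)^t    t·PV
  1         5.50         5.3398         5.3398
  2         5.50         5.1843        10.3686
  3         5.50         5.0333        15.0998
  4         5.50         4.8867        19.5467
  5       105.50        91.0052       455.0261
  Σ                    111.4493       505.3810
Price P = Σ PV = 111.4493.
Macaulay duration = Σ(t·PV) / P = 505.3810 / 111.4493 = 4.53463 years.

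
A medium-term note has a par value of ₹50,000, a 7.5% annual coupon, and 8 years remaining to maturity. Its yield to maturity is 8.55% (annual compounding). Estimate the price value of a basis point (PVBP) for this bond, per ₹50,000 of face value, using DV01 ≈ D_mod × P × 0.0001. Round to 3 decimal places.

Periodic yield y = 0.0855.
  t   CF        PV=CF/(1+0.0855)^t    t·PV
  1     3,750.00     3,454.6292     3,454.6292
  2     3,750.00     3,182.5234     6,365.0469
  3     3,750.00     2,931.8503     8,795.5508
  4     3,750.00     2,700.9215    10,803.6859
  5     3,750.00     2,488.1819    12,440.9096
  6     3,750.00     2,292.1989    13,753.1934
  7     3,750.00     2,111.6526    14,781.5683
  8    53,750.00    27,883.0223   223,064.1785
  Σ                 47,044.9801   293,458.7625
P = 47,044.9801; D_Mac = 6.23783 yrs; D_mod = 5.74651 yrs.
DV01 ≈ 5.74651 × 47,044.9801 × 0.0001 = 27.034432.

₹27.034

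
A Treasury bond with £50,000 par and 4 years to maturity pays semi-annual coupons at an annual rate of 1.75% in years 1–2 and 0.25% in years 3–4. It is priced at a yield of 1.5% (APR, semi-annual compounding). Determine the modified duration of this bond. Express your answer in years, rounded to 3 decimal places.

3.871 years

Periodic yield y = 0.0075. First find Macaulay duration:
  t   CF        PV=CF/(1+0.0075)^t    t·PV
  1       437.50       434.2432       434.2432
  2       437.50       431.0106       862.0212
  3       437.50       427.8021     1,283.4062
  4       437.50       424.6175     1,698.4698
  5        62.50        60.2081       301.0404
  6        62.50        59.7599       358.5593
  7        62.50        59.3150       415.2051
  8    50,062.50    47,157.6435   377,261.1480
  Σ                 49,054.5998   382,614.0931
P = 49,054.5998; Macaulay duration = 382,614.0931 / 49,054.5998 = 7.79976 half-year periods = 3.89988 years.
Modified duration = D_Mac / (1 + y) = 3.89988 / 1.0075 = 3.87085 years.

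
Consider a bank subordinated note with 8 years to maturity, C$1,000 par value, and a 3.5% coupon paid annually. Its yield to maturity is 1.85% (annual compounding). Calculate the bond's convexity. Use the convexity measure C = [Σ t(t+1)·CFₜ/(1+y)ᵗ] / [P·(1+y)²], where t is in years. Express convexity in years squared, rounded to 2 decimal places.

With y = 0.0185:
  t   CF        PV=CF/(1+0.0185)^t    t·PV        t(t+1)·PV
  1        35.00        34.3643        34.3643          68.7285
  2        35.00        33.7401        67.4801         202.4404
  3        35.00        33.1272        99.3816         397.5266
  4        35.00        32.5255       130.1020         650.5099
  5        35.00        31.9347       159.6735         958.0411
  6        35.00        31.3546       188.1279       1,316.8950
  7        35.00        30.7851       215.4958       1,723.9666
  8     1,035.00       893.8241     7,150.5932      64,355.3386
  Σ                  1,121.6557     8,045.2184      69,673.4466
P = 1,121.6557.
Convexity = Σ t(t+1)·PV / [P·(1+y)²] = 69,673.4466 / (1,121.6557 × 1.037342) = 59.88054.

59.88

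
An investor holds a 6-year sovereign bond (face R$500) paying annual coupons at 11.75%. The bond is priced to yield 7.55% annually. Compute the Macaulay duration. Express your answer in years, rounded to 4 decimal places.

4.7524 years

Periodic yield y = 0.0755. Discount each cash flow and weight by its year:
  t   CF        PV=CF/(1+0.0755)^t    t·PV
  1        58.75        54.6258        54.6258
  2        58.75        50.7910       101.5821
  3        58.75        47.2255       141.6765
  4        58.75        43.9103       175.6411
  5        58.75        40.8278       204.1389
  6       558.75       361.0398     2,166.2386
  Σ                    598.4201     2,843.9030
Price P = Σ PV = 598.4201.
Macaulay duration = Σ(t·PV) / P = 2,843.9030 / 598.4201 = 4.75235 years.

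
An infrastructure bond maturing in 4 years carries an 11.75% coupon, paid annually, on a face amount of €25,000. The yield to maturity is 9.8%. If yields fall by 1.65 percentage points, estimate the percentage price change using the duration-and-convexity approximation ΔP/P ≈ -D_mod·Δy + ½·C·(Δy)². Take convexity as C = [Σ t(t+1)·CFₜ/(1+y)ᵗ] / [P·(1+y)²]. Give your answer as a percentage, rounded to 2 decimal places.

+5.34%

With y = 0.098:
  t   CF        PV=CF/(1+0.098)^t    t·PV        t(t+1)·PV
  1     2,937.50     2,675.3188     2,675.3188       5,350.6375
  2     2,937.50     2,436.5380     4,873.0761      14,619.2282
  3     2,937.50     2,219.0692     6,657.2077      26,628.8310
  4    27,937.50    19,221.0974    76,884.3897     384,421.9485
  Σ                 26,552.0235    91,089.9923     431,020.6452
P = 26,552.0235; D_Mac = 3.43062 yrs; D_mod = 3.12443 yrs; C = 13.46467.
Duration effect: -3.12443 × (-0.0165) = +0.051553
Convexity effect: 0.5 × 13.46467 × (-0.0165)² = +0.0018329
ΔP/P ≈ +0.051553 + 0.0018329 = +0.053386 = +5.3386%.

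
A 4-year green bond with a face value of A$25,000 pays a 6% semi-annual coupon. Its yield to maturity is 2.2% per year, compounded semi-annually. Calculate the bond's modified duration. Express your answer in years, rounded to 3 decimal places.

3.605 years

Periodic yield y = 0.011. First find Macaulay duration:
  t   CF        PV=CF/(1+0.011)^t    t·PV
  1       750.00       741.8398       741.8398
  2       750.00       733.7683     1,467.5366
  3       750.00       725.7847     2,177.3540
  4       750.00       717.8879     2,871.5517
  5       750.00       710.0771     3,550.3853
  6       750.00       702.3512     4,214.1072
  7       750.00       694.7094     4,862.9658
  8    25,750.00    23,592.1754   188,737.4033
  Σ                 28,618.5937   208,623.1437
P = 28,618.5937; Macaulay duration = 208,623.1437 / 28,618.5937 = 7.28978 half-year periods = 3.64489 years.
Modified duration = D_Mac / (1 + y) = 3.64489 / 1.011 = 3.60523 years.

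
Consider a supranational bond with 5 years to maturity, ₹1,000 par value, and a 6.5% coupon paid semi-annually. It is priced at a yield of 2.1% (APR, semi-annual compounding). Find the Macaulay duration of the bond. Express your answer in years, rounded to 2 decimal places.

Periodic yield y = 0.0105. Discount each cash flow and weight by its period:
  t   CF        PV=CF/(1+0.0105)^t    t·PV
  1        32.50        32.1623        32.1623
  2        32.50        31.8281        63.6562
  3        32.50        31.4974        94.4921
  4        32.50        31.1701       124.6804
  5        32.50        30.8462       154.2310
  6        32.50        30.5257       183.1541
  7        32.50        30.2085       211.4595
  8        32.50        29.8946       239.1568
  9        32.50        29.5840       266.2558
  10    1,032.50       930.0941     9,300.9408
  Σ                  1,207.8109    10,670.1891
Price P = Σ PV = 1,207.8109.
Macaulay duration = Σ(t·PV) / P = 10,670.1891 / 1,207.8109 = 8.83432 half-year periods.
In years: 8.83432 / 2 = 4.41716 years.

4.42 years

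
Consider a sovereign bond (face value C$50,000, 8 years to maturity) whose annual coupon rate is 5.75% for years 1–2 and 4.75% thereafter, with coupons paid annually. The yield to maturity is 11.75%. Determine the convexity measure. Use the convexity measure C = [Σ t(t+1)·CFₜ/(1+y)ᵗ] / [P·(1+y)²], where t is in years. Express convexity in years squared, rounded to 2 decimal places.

42.64

With y = 0.1175:
  t   CF        PV=CF/(1+0.1175)^t    t·PV        t(t+1)·PV
  1     2,875.00     2,572.7069     2,572.7069       5,145.4139
  2     2,875.00     2,302.1986     4,604.3972      13,813.1916
  3     2,375.00     1,701.8490     5,105.5469      20,422.1878
  4     2,375.00     1,522.9074     6,091.6295      30,458.1473
  5     2,375.00     1,362.7806     6,813.9032      40,883.4192
  6     2,375.00     1,219.4905     7,316.9430      51,218.6012
  7     2,375.00     1,091.2667     7,638.8667      61,110.9336
  8    52,375.00    21,534.9457   172,279.5658   1,550,516.0922
  Σ                 33,308.1454   212,423.5593   1,773,567.9867
P = 33,308.1454.
Convexity = Σ t(t+1)·PV / [P·(1+y)²] = 1,773,567.9867 / (33,308.1454 × 1.248806) = 42.63854.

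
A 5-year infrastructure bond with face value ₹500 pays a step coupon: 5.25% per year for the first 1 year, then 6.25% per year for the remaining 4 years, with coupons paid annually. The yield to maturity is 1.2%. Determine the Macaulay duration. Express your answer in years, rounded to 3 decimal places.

Periodic yield y = 0.012. Discount each cash flow and weight by its year:
  t   CF        PV=CF/(1+0.012)^t    t·PV
  1        26.25        25.9387        25.9387
  2        31.25        30.5133        61.0266
  3        31.25        30.1515        90.4544
  4        31.25        29.7939       119.1758
  5       531.25       500.4911     2,502.4556
  Σ                    616.8886     2,799.0511
Price P = Σ PV = 616.8886.
Macaulay duration = Σ(t·PV) / P = 2,799.0511 / 616.8886 = 4.53737 years.

4.537 years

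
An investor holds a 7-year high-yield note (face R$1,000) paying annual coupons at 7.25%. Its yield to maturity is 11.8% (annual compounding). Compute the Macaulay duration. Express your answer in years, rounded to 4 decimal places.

5.5513 years

Periodic yield y = 0.118. Discount each cash flow and weight by its year:
  t   CF        PV=CF/(1+0.118)^t    t·PV
  1        72.50        64.8479        64.8479
  2        72.50        58.0035       116.0071
  3        72.50        51.8815       155.6445
  4        72.50        46.4056       185.6226
  5        72.50        41.5077       207.5387
  6        72.50        37.1268       222.7606
  7     1,072.50       491.2524     3,438.7667
  Σ                    791.0255     4,391.1881
Price P = Σ PV = 791.0255.
Macaulay duration = Σ(t·PV) / P = 4,391.1881 / 791.0255 = 5.55126 years.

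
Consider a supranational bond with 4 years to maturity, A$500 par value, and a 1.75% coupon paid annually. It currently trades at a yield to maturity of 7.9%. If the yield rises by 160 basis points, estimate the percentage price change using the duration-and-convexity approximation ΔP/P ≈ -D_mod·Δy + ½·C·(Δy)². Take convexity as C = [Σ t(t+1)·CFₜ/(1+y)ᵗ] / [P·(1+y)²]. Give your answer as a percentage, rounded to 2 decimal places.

With y = 0.079:
  t   CF        PV=CF/(1+0.079)^t    t·PV        t(t+1)·PV
  1         8.75         8.1094         8.1094          16.2187
  2         8.75         7.5156        15.0313          45.0938
  3         8.75         6.9654        20.8961          83.5843
  4       508.75       375.3346     1,501.3385       7,506.6927
  Σ                    397.9250     1,545.3752       7,651.5896
P = 397.9250; D_Mac = 3.88358 yrs; D_mod = 3.59924 yrs; C = 16.51610.
Duration effect: -3.59924 × (+0.016) = -0.057588
Convexity effect: 0.5 × 16.51610 × (0.016)² = +0.0021141
ΔP/P ≈ -0.057588 + 0.0021141 = -0.055474 = -5.5474%.

-5.55%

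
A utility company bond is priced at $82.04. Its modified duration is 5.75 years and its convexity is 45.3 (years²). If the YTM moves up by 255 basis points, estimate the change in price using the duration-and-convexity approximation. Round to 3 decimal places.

-$10.821

Duration effect: -D_mod·Δy = -5.75 × (+0.0255) = -0.146625
Convexity effect: ½·C·(Δy)² = 0.5 × 45.3 × (0.0255)² = +0.0147281625
ΔP/P ≈ -0.146625 + 0.0147281625 = -0.1318968375
ΔP ≈ 82.04 × (-0.1318968375) = -10.8208165485.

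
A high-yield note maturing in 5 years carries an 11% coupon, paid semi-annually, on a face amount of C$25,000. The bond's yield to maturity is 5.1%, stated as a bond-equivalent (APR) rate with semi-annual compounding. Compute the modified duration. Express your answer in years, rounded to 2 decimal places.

Periodic yield y = 0.0255. First find Macaulay duration:
  t   CF        PV=CF/(1+0.0255)^t    t·PV
  1     1,375.00     1,340.8094     1,340.8094
  2     1,375.00     1,307.4689     2,614.9378
  3     1,375.00     1,274.9575     3,824.8725
  4     1,375.00     1,243.2545     4,973.0180
  5     1,375.00     1,212.3398     6,061.6992
  6     1,375.00     1,182.1939     7,093.1633
  7     1,375.00     1,152.7976     8,069.5829
  8     1,375.00     1,124.1322     8,993.0574
  9     1,375.00     1,096.1796     9,865.6164
  10   26,375.00    20,503.8691   205,038.6913
  Σ                 31,438.0024   257,875.4482
P = 31,438.0024; Macaulay duration = 257,875.4482 / 31,438.0024 = 8.20267 half-year periods = 4.10133 years.
Modified duration = D_Mac / (1 + y) = 4.10133 / 1.0255 = 3.99935 years.

4.00 years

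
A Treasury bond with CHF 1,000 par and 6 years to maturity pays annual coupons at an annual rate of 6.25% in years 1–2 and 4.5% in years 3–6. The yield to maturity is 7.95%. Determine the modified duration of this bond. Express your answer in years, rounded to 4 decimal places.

4.8052 years

Periodic yield y = 0.0795. First find Macaulay duration:
  t   CF        PV=CF/(1+0.0795)^t    t·PV
  1        62.50        57.8972        57.8972
  2        62.50        53.6333       107.2667
  3        45.00        35.7721       107.3163
  4        45.00        33.1377       132.5507
  5        45.00        30.6972       153.4862
  6     1,045.00       660.3595     3,962.1568
  Σ                    871.4970     4,520.6738
P = 871.4970; Macaulay duration = 4,520.6738 / 871.4970 = 5.18725 years.
Modified duration = D_Mac / (1 + y) = 5.18725 / 1.0795 = 4.80524 years.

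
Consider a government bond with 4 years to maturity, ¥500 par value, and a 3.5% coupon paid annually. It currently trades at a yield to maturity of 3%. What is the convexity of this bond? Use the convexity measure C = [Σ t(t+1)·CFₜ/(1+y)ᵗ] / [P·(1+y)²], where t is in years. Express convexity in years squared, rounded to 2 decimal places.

17.62

With y = 0.03:
  t   CF        PV=CF/(1+0.03)^t    t·PV        t(t+1)·PV
  1        17.50        16.9903        16.9903          33.9806
  2        17.50        16.4954        32.9909          98.9726
  3        17.50        16.0150        48.0449         192.1797
  4       517.50       459.7920     1,839.1682       9,195.8409
  Σ                    509.2927     1,937.1943       9,520.9738
P = 509.2927.
Convexity = Σ t(t+1)·PV / [P·(1+y)²] = 9,520.9738 / (509.2927 × 1.060900) = 17.62136.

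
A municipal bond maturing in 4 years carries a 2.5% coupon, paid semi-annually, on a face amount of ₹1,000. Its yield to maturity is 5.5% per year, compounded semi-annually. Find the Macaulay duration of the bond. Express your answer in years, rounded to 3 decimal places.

Periodic yield y = 0.0275. Discount each cash flow and weight by its period:
  t   CF        PV=CF/(1+0.0275)^t    t·PV
  1        12.50        12.1655        12.1655
  2        12.50        11.8399        23.6797
  3        12.50        11.5230        34.5689
  4        12.50        11.2146        44.8583
  5        12.50        10.9144        54.5721
  6        12.50        10.6223        63.7339
  7        12.50        10.3380        72.3661
  8     1,012.50       814.9677     6,519.7415
  Σ                    893.5853     6,825.6859
Price P = Σ PV = 893.5853.
Macaulay duration = Σ(t·PV) / P = 6,825.6859 / 893.5853 = 7.63854 half-year periods.
In years: 7.63854 / 2 = 3.81927 years.

3.819 years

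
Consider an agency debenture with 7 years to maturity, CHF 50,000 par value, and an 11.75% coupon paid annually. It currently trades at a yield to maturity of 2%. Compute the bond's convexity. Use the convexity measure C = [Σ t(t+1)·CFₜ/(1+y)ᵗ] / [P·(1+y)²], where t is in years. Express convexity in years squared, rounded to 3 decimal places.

39.167

With y = 0.02:
  t   CF        PV=CF/(1+0.02)^t    t·PV        t(t+1)·PV
  1     5,875.00     5,759.8039     5,759.8039      11,519.6078
  2     5,875.00     5,646.8666    11,293.7332      33,881.1995
  3     5,875.00     5,536.1437    16,608.4311      66,433.7246
  4     5,875.00     5,427.5919    21,710.3675     108,551.8376
  5     5,875.00     5,321.1685    26,605.8425     159,635.0552
  6     5,875.00     5,216.8319    31,300.9912     219,106.9386
  7    55,875.00    48,642.5500   340,497.8499   2,723,982.7989
  Σ                 81,550.9565   453,777.0194   3,323,111.1622
P = 81,550.9565.
Convexity = Σ t(t+1)·PV / [P·(1+y)²] = 3,323,111.1622 / (81,550.9565 × 1.040400) = 39.16656.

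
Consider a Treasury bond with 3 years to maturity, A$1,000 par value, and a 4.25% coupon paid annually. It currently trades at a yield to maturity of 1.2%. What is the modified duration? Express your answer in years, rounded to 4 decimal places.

2.8506 years

Periodic yield y = 0.012. First find Macaulay duration:
  t   CF        PV=CF/(1+0.012)^t    t·PV
  1        42.50        41.9960        41.9960
  2        42.50        41.4981        82.9961
  3     1,042.50     1,005.8530     3,017.5591
  Σ                  1,089.3471     3,142.5513
P = 1,089.3471; Macaulay duration = 3,142.5513 / 1,089.3471 = 2.88480 years.
Modified duration = D_Mac / (1 + y) = 2.88480 / 1.012 = 2.85060 years.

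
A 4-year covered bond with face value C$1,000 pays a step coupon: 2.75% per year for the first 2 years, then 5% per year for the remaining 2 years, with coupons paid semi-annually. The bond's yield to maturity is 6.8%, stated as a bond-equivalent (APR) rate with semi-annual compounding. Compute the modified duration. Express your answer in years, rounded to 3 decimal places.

Periodic yield y = 0.034. First find Macaulay duration:
  t   CF        PV=CF/(1+0.034)^t    t·PV
  1        13.75        13.2979        13.2979
  2        13.75        12.8606        25.7212
  3        13.75        12.4377        37.3132
  4        13.75        12.0288        48.1150
  5        25.00        21.1513       105.7566
  6        25.00        20.4558       122.7349
  7        25.00        19.7832       138.4823
  8     1,025.00       784.4397     6,275.5175
  Σ                    896.4550     6,766.9385
P = 896.4550; Macaulay duration = 6,766.9385 / 896.4550 = 7.54855 half-year periods = 3.77428 years.
Modified duration = D_Mac / (1 + y) = 3.77428 / 1.034 = 3.65017 years.

3.650 years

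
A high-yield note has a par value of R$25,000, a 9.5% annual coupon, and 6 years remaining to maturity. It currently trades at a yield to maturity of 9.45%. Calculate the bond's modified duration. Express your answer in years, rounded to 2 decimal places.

4.42 years

Periodic yield y = 0.0945. First find Macaulay duration:
  t   CF        PV=CF/(1+0.0945)^t    t·PV
  1     2,375.00     2,169.9406     2,169.9406
  2     2,375.00     1,982.5862     3,965.1724
  3     2,375.00     1,811.4081     5,434.2244
  4     2,375.00     1,655.0097     6,620.0389
  5     2,375.00     1,512.1149     7,560.5744
  6    27,375.00    15,924.2700    95,545.6200
  Σ                 25,055.3296   121,295.5707
P = 25,055.3296; Macaulay duration = 121,295.5707 / 25,055.3296 = 4.84111 years.
Modified duration = D_Mac / (1 + y) = 4.84111 / 1.0945 = 4.42312 years.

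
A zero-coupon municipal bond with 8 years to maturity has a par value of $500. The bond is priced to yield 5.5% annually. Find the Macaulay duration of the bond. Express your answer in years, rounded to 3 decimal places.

8.000 years

A zero-coupon bond has a single cash flow at maturity, so its Macaulay duration equals its maturity: 8 years.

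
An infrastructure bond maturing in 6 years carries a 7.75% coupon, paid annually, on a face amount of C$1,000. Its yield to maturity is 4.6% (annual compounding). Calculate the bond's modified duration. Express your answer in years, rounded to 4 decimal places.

Periodic yield y = 0.046. First find Macaulay duration:
  t   CF        PV=CF/(1+0.046)^t    t·PV
  1        77.50        74.0918        74.0918
  2        77.50        70.8334       141.6669
  3        77.50        67.7184       203.1552
  4        77.50        64.7403       258.9614
  5        77.50        61.8932       309.4662
  6     1,077.50       822.6729     4,936.0372
  Σ                  1,161.9501     5,923.3786
P = 1,161.9501; Macaulay duration = 5,923.3786 / 1,161.9501 = 5.09779 years.
Modified duration = D_Mac / (1 + y) = 5.09779 / 1.046 = 4.87361 years.

4.8736 years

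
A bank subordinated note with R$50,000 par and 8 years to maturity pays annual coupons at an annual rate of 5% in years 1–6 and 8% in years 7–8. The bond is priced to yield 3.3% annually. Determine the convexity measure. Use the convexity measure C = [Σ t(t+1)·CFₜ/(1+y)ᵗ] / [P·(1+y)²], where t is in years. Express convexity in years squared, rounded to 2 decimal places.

54.98

With y = 0.033:
  t   CF        PV=CF/(1+0.033)^t    t·PV        t(t+1)·PV
  1     2,500.00     2,420.1355     2,420.1355       4,840.2711
  2     2,500.00     2,342.8224     4,685.6448      14,056.9343
  3     2,500.00     2,267.9791     6,803.9372      27,215.7489
  4     2,500.00     2,195.5267     8,782.1068      43,910.5340
  5     2,500.00     2,125.3889    10,626.9443      63,761.6660
  6     2,500.00     2,057.4916    12,344.9498      86,414.6489
  7     4,000.00     3,186.8215    22,307.7506     178,462.0049
  8    54,000.00    41,647.7158   333,181.7268   2,998,635.5409
  Σ                 58,243.8816   401,153.1959   3,417,297.3490
P = 58,243.8816.
Convexity = Σ t(t+1)·PV / [P·(1+y)²] = 3,417,297.3490 / (58,243.8816 × 1.067089) = 54.98343.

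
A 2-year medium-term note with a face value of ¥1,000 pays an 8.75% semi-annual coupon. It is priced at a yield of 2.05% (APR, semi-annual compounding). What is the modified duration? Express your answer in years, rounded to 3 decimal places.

Periodic yield y = 0.01025. First find Macaulay duration:
  t   CF        PV=CF/(1+0.01025)^t    t·PV
  1        43.75        43.3061        43.3061
  2        43.75        42.8667        85.7335
  3        43.75        42.4318       127.2954
  4     1,043.75     1,002.0308     4,008.1230
  Σ                  1,130.6354     4,264.4580
P = 1,130.6354; Macaulay duration = 4,264.4580 / 1,130.6354 = 3.77174 half-year periods = 1.88587 years.
Modified duration = D_Mac / (1 + y) = 1.88587 / 1.01025 = 1.86673 years.

1.867 years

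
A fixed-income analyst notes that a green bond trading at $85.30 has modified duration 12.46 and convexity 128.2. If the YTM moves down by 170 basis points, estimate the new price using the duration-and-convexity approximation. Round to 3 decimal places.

$104.948

Duration effect: -D_mod·Δy = -12.46 × (-0.017) = +0.211820
Convexity effect: ½·C·(Δy)² = 0.5 × 128.2 × (-0.017)² = +0.0185249
ΔP/P ≈ +0.211820 + 0.0185249 = +0.2303449
New price ≈ 85.30 × (1 + 0.2303449) = 104.94841997.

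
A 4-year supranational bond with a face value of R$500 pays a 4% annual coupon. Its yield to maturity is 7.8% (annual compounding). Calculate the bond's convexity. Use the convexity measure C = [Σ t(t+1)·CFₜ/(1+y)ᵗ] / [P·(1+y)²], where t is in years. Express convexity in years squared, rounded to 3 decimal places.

With y = 0.078:
  t   CF        PV=CF/(1+0.078)^t    t·PV        t(t+1)·PV
  1        20.00        18.5529        18.5529          37.1058
  2        20.00        17.2105        34.4209         103.2628
  3        20.00        15.9652        47.8955         191.5821
  4       520.00       385.0599     1,540.2396       7,701.1981
  Σ                    436.7884     1,641.1089       8,033.1487
P = 436.7884.
Convexity = Σ t(t+1)·PV / [P·(1+y)²] = 8,033.1487 / (436.7884 × 1.162084) = 15.82622.

15.826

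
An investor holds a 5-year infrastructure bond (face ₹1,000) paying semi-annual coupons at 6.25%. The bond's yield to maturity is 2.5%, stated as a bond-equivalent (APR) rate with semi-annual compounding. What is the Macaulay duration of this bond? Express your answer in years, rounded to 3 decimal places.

Periodic yield y = 0.0125. Discount each cash flow and weight by its period:
  t   CF        PV=CF/(1+0.0125)^t    t·PV
  1        31.25        30.8642        30.8642
  2        31.25        30.4832        60.9663
  3        31.25        30.1068        90.3205
  4        31.25        29.7351       118.9405
  5        31.25        29.3680       146.8402
  6        31.25        29.0055       174.0328
  7        31.25        28.6474       200.5316
  8        31.25        28.2937       226.3496
  9        31.25        27.9444       251.4996
  10    1,031.25       910.7803     9,107.8033
  Σ                  1,175.2286    10,408.1486
Price P = Σ PV = 1,175.2286.
Macaulay duration = Σ(t·PV) / P = 10,408.1486 / 1,175.2286 = 8.85628 half-year periods.
In years: 8.85628 / 2 = 4.42814 years.

4.428 years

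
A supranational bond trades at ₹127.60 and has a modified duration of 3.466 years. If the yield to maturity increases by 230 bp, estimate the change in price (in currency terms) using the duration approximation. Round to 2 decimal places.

-₹10.17

Duration approximation: ΔP/P ≈ -D_mod · Δy = -3.466 × (+0.023) = -0.079718.
ΔP ≈ 127.60 × (-0.079718) = -10.1720168.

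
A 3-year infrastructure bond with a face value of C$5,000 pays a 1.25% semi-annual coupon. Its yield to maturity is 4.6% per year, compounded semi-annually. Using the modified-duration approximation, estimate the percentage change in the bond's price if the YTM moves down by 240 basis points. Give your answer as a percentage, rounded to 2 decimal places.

Periodic yield y = 0.023. Modified duration first:
  t   CF        PV=CF/(1+0.023)^t    t·PV
  1        31.25        30.5474        30.5474
  2        31.25        29.8606        59.7212
  3        31.25        29.1893        87.5678
  4        31.25        28.5330       114.1320
  5        31.25        27.8915       139.4575
  6     5,031.25     4,389.5712    26,337.4271
  Σ                  4,535.5930    26,768.8530
P = 4,535.5930; D_Mac = 5.90195 half-year periods = 2.95098 yrs; D_mod = 2.95098/(1+0.023) = 2.88463 yrs.
ΔP/P ≈ -D_mod · Δy = -2.88463 × (-0.024) = +0.069231 = +6.9231%.

+6.92%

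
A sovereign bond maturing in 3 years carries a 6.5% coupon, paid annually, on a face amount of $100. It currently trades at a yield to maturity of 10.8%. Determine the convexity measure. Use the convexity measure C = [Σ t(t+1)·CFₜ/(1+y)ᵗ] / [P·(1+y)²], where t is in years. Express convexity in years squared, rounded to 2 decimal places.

8.95

With y = 0.108:
  t   CF        PV=CF/(1+0.108)^t    t·PV        t(t+1)·PV
  1         6.50         5.8664         5.8664          11.7329
  2         6.50         5.2946        10.5892          31.7676
  3       106.50        78.2943       234.8830         939.5320
  Σ                     89.4554       251.3386         983.0325
P = 89.4554.
Convexity = Σ t(t+1)·PV / [P·(1+y)²] = 983.0325 / (89.4554 × 1.227664) = 8.95121.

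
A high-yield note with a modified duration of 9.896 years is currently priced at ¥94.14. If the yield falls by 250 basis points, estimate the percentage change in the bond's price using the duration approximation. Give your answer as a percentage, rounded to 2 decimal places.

Duration approximation: ΔP/P ≈ -D_mod · Δy = -9.896 × (-0.025) = +0.247400.
As a percentage: +24.7400%.

+24.74%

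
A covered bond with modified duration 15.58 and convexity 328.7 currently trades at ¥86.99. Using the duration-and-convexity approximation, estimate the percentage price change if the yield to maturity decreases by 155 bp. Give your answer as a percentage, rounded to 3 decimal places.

Duration effect: -D_mod·Δy = -15.58 × (-0.0155) = +0.241490
Convexity effect: ½·C·(Δy)² = 0.5 × 328.7 × (-0.0155)² = +0.0394850875
ΔP/P ≈ +0.241490 + 0.0394850875 = +0.2809750875
= +28.09750875%.

+28.098%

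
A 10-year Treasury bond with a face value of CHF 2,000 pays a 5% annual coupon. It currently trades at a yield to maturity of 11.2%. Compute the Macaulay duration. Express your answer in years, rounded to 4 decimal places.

Periodic yield y = 0.112. Discount each cash flow and weight by its year:
  t   CF        PV=CF/(1+0.112)^t    t·PV
  1       100.00        89.9281        89.9281
  2       100.00        80.8706       161.7411
  3       100.00        72.7253       218.1760
  4       100.00        65.4005       261.6019
  5       100.00        58.8134       294.0668
  6       100.00        52.8897       317.3383
  7       100.00        47.5627       332.9389
  8       100.00        42.7722       342.1777
  9       100.00        38.4642       346.1780
  10    2,100.00       726.3926     7,263.9262
  Σ                  1,275.8192     9,628.0729
Price P = Σ PV = 1,275.8192.
Macaulay duration = Σ(t·PV) / P = 9,628.0729 / 1,275.8192 = 7.54658 years.

7.5466 years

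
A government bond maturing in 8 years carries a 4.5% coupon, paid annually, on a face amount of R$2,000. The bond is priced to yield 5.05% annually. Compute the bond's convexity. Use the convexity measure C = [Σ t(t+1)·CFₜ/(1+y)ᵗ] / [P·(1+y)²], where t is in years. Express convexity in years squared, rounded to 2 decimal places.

53.09

With y = 0.0505:
  t   CF        PV=CF/(1+0.0505)^t    t·PV        t(t+1)·PV
  1        90.00        85.6735        85.6735         171.3470
  2        90.00        81.5550       163.1099         489.3298
  3        90.00        77.6344       232.9033         931.6131
  4        90.00        73.9024       295.6094       1,478.0471
  5        90.00        70.3497       351.7485       2,110.4909
  6        90.00        66.9678       401.8069       2,812.6485
  7        90.00        63.7485       446.2396       3,569.9172
  8     2,090.00     1,409.2169    11,273.7349     101,463.6143
  Σ                  1,929.0481    13,250.8261     113,027.0078
P = 1,929.0481.
Convexity = Σ t(t+1)·PV / [P·(1+y)²] = 113,027.0078 / (1,929.0481 × 1.103550) = 53.09420.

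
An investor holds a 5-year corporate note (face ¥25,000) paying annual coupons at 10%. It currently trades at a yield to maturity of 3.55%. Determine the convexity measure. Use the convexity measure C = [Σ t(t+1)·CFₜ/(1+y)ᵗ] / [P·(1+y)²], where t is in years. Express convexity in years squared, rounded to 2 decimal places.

22.61

With y = 0.0355:
  t   CF        PV=CF/(1+0.0355)^t    t·PV        t(t+1)·PV
  1     2,500.00     2,414.2926     2,414.2926       4,828.5852
  2     2,500.00     2,331.5235     4,663.0471      13,989.1412
  3     2,500.00     2,251.5920     6,754.7760      27,019.1041
  4     2,500.00     2,174.4008     8,697.6031      43,488.0157
  5    27,500.00    23,098.4149   115,492.0744     692,952.4465
  Σ                 32,270.2238   138,021.7932     782,277.2927
P = 32,270.2238.
Convexity = Σ t(t+1)·PV / [P·(1+y)²] = 782,277.2927 / (32,270.2238 × 1.072260) = 22.60781.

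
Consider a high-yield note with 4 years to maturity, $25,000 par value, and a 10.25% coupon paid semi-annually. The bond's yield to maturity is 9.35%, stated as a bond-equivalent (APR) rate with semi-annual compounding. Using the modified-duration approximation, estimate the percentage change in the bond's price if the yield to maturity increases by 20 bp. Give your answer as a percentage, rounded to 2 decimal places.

-0.65%

Periodic yield y = 0.04675. Modified duration first:
  t   CF        PV=CF/(1+0.04675)^t    t·PV
  1     1,281.25     1,224.0267     1,224.0267
  2     1,281.25     1,169.3592     2,338.7184
  3     1,281.25     1,117.1332     3,351.3997
  4     1,281.25     1,067.2398     4,268.9591
  5     1,281.25     1,019.5747     5,097.8733
  6     1,281.25       974.0384     5,844.2302
  7     1,281.25       930.5358     6,513.7507
  8    26,281.25    18,234.8528   145,878.8221
  Σ                 25,736.7605   174,517.7801
P = 25,736.7605; D_Mac = 6.78088 half-year periods = 3.39044 yrs; D_mod = 3.39044/(1+0.04675) = 3.23901 yrs.
ΔP/P ≈ -D_mod · Δy = -3.23901 × (+0.002) = -0.006478 = -0.6478%.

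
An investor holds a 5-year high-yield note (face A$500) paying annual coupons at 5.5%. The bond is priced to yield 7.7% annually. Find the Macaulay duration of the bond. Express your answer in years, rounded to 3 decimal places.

Periodic yield y = 0.077. Discount each cash flow and weight by its year:
  t   CF        PV=CF/(1+0.077)^t    t·PV
  1        27.50        25.5339        25.5339
  2        27.50        23.7083        47.4167
  3        27.50        22.0133        66.0400
  4        27.50        20.4395        81.7579
  5       527.50       364.0357     1,820.1784
  Σ                    455.7307     2,040.9269
Price P = Σ PV = 455.7307.
Macaulay duration = Σ(t·PV) / P = 2,040.9269 / 455.7307 = 4.47836 years.

4.478 years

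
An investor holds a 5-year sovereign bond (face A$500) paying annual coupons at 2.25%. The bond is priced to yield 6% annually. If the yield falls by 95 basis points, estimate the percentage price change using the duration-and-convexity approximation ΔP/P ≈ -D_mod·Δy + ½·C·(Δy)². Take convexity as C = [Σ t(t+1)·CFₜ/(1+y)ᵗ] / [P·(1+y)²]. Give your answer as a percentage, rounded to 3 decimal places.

With y = 0.06:
  t   CF        PV=CF/(1+0.06)^t    t·PV        t(t+1)·PV
  1        11.25        10.6132        10.6132          21.2264
  2        11.25        10.0125        20.0249          60.0748
  3        11.25         9.4457        28.3372         113.3486
  4        11.25         8.9111        35.6442         178.2211
  5       511.25       382.0357     1,910.1787      11,461.0722
  Σ                    421.0182     2,004.7982      11,833.9431
P = 421.0182; D_Mac = 4.76179 yrs; D_mod = 4.49225 yrs; C = 25.01594.
Duration effect: -4.49225 × (-0.0095) = +0.042676
Convexity effect: 0.5 × 25.01594 × (-0.0095)² = +0.0011288
ΔP/P ≈ +0.042676 + 0.0011288 = +0.043805 = +4.3805%.

+4.381%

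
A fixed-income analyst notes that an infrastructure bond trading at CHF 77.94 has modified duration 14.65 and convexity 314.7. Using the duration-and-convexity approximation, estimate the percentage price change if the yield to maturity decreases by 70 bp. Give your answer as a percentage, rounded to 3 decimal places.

+11.026%

Duration effect: -D_mod·Δy = -14.65 × (-0.007) = +0.102550
Convexity effect: ½·C·(Δy)² = 0.5 × 314.7 × (-0.007)² = +0.00771015
ΔP/P ≈ +0.102550 + 0.00771015 = +0.11026015
= +11.026015%.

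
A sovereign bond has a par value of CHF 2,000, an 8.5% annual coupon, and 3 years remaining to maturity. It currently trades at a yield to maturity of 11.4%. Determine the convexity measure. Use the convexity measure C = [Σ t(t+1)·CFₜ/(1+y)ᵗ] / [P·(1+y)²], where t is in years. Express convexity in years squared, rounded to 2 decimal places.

With y = 0.114:
  t   CF        PV=CF/(1+0.114)^t    t·PV        t(t+1)·PV
  1       170.00       152.6032       152.6032         305.2065
  2       170.00       136.9867       273.9735         821.9205
  3     2,170.00     1,569.6548     4,708.9645      18,835.8580
  Σ                  1,859.2448     5,135.5412      19,962.9849
P = 1,859.2448.
Convexity = Σ t(t+1)·PV / [P·(1+y)²] = 19,962.9849 / (1,859.2448 × 1.240996) = 8.65204.

8.65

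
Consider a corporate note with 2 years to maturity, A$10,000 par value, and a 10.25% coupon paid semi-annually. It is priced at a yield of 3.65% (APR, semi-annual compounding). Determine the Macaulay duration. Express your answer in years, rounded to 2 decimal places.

Periodic yield y = 0.01825. Discount each cash flow and weight by its period:
  t   CF        PV=CF/(1+0.01825)^t    t·PV
  1       512.50       503.3145       503.3145
  2       512.50       494.2937       988.5873
  3       512.50       485.4345     1,456.3034
  4    10,512.50     9,778.8624    39,115.4495
  Σ                 11,261.9050    42,063.6547
Price P = Σ PV = 11,261.9050.
Macaulay duration = Σ(t·PV) / P = 42,063.6547 / 11,261.9050 = 3.73504 half-year periods.
In years: 3.73504 / 2 = 1.86752 years.

1.87 years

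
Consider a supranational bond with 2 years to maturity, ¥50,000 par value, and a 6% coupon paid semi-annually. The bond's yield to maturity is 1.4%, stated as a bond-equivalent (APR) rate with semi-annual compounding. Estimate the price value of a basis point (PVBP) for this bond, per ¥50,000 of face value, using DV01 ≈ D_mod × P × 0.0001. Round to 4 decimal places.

¥10.3866

Periodic yield y = 0.007.
  t   CF        PV=CF/(1+0.007)^t    t·PV
  1     1,500.00     1,489.5730     1,489.5730
  2     1,500.00     1,479.2185     2,958.4369
  3     1,500.00     1,468.9359     4,406.8077
  4    51,500.00    50,082.8860   200,331.5440
  Σ                 54,520.6133   209,186.3616
P = 54,520.6133; D_Mac = 3.83683 half-year periods = 1.91842 yrs; D_mod = 1.90508 yrs.
DV01 ≈ 1.90508 × 54,520.6133 × 0.0001 = 10.386612.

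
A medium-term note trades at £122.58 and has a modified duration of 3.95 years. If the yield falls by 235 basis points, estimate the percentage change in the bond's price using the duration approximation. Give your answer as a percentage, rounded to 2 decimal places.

Duration approximation: ΔP/P ≈ -D_mod · Δy = -3.95 × (-0.0235) = +0.092825.
As a percentage: +9.2825%.

+9.28%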